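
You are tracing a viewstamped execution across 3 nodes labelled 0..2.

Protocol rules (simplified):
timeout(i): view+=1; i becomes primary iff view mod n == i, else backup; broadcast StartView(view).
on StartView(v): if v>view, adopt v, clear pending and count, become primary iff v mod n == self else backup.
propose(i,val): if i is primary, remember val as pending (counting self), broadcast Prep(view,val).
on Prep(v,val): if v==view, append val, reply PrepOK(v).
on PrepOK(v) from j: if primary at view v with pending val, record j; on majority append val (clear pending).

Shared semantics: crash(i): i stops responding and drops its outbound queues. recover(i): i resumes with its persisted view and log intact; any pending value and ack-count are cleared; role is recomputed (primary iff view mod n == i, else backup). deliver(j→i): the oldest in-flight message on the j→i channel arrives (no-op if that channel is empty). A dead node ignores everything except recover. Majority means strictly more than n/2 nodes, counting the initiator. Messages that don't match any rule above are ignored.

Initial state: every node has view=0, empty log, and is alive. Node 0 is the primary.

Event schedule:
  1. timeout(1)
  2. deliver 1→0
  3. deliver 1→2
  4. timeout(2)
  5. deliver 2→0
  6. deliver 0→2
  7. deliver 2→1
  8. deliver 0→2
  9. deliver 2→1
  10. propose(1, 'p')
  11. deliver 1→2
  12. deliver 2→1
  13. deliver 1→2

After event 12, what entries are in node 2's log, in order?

step 1 timeout(1): 1={prim,v=1,log=-}
step 2 deliver 1→0: 0={back,v=1,log=-}
step 3 deliver 1→2: 2={back,v=1,log=-}
step 4 timeout(2): 2={prim,v=2,log=-}
step 5 deliver 2→0: 0={back,v=2,log=-}
step 6 deliver 0→2: —
step 7 deliver 2→1: 1={back,v=2,log=-}
step 8 deliver 0→2: —
step 9 deliver 2→1: —
step 10 propose(1,'p'): —
step 11 deliver 1→2: —
step 12 deliver 2→1: —

empty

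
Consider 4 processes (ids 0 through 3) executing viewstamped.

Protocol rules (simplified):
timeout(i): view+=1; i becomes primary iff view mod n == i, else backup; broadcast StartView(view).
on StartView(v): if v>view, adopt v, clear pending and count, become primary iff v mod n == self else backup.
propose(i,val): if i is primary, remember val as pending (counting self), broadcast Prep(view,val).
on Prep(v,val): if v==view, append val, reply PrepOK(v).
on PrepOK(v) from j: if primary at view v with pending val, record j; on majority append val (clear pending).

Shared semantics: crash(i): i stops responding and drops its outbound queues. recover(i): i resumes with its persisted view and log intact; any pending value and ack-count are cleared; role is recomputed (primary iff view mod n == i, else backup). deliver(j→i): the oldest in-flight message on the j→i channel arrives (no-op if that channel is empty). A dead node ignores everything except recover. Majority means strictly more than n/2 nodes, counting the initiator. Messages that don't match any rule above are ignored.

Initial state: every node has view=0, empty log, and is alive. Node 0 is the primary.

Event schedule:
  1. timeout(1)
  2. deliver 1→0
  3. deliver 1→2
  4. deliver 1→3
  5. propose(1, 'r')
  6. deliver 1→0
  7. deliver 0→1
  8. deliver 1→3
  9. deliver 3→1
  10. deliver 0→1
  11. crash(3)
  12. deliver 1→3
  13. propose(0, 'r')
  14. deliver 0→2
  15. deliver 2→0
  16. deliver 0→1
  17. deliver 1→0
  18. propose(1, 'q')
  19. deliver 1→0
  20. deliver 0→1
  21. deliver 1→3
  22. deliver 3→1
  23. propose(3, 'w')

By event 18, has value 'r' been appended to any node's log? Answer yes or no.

step 1 timeout(1): 1={prim,v=1,log=-}
step 2 deliver 1→0: 0={back,v=1,log=-}
step 3 deliver 1→2: 2={back,v=1,log=-}
step 4 deliver 1→3: 3={back,v=1,log=-}
step 5 propose(1,'r'): —
step 6 deliver 1→0: 0={back,v=1,log=r}
step 7 deliver 0→1: —
step 8 deliver 1→3: 3={back,v=1,log=r}
step 9 deliver 3→1: 1={prim,v=1,log=r}
step 10 deliver 0→1: —
step 11 crash(3): 3={✗back,v=1,log=r}
step 12 deliver 1→3: —
step 13 propose(0,'r'): —
step 14 deliver 0→2: —
step 15 deliver 2→0: —
step 16 deliver 0→1: —
step 17 deliver 1→0: —
step 18 propose(1,'q'): —

yes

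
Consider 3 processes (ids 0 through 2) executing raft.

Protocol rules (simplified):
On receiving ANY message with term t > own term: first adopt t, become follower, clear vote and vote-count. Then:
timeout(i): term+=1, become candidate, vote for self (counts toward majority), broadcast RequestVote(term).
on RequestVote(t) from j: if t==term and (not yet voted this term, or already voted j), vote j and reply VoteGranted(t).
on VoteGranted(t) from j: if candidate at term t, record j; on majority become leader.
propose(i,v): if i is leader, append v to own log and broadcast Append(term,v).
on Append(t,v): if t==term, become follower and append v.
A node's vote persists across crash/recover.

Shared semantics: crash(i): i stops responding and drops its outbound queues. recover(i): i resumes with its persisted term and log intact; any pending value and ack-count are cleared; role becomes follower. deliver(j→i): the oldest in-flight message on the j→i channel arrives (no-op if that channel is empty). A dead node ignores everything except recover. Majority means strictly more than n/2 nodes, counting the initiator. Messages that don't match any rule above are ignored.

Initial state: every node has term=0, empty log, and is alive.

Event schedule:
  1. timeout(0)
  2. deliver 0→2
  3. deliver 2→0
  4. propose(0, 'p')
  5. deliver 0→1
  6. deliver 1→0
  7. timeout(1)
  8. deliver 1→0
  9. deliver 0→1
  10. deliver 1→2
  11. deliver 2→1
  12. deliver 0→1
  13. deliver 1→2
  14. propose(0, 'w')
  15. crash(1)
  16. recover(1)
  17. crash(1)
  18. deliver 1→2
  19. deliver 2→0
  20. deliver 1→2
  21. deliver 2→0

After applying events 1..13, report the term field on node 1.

step 1 timeout(0): 0={cand,t=1,log=-}
step 2 deliver 0→2: 2={foll,t=1,log=-}
step 3 deliver 2→0: 0={lead,t=1,log=-}
step 4 propose(0,'p'): 0={lead,t=1,log=p}
step 5 deliver 0→1: 1={foll,t=1,log=-}
step 6 deliver 1→0: —
step 7 timeout(1): 1={cand,t=2,log=-}
step 8 deliver 1→0: 0={foll,t=2,log=p}
step 9 deliver 0→1: —
step 10 deliver 1→2: 2={foll,t=2,log=-}
step 11 deliver 2→1: 1={lead,t=2,log=-}
step 12 deliver 0→1: —
step 13 deliver 1→2: —

2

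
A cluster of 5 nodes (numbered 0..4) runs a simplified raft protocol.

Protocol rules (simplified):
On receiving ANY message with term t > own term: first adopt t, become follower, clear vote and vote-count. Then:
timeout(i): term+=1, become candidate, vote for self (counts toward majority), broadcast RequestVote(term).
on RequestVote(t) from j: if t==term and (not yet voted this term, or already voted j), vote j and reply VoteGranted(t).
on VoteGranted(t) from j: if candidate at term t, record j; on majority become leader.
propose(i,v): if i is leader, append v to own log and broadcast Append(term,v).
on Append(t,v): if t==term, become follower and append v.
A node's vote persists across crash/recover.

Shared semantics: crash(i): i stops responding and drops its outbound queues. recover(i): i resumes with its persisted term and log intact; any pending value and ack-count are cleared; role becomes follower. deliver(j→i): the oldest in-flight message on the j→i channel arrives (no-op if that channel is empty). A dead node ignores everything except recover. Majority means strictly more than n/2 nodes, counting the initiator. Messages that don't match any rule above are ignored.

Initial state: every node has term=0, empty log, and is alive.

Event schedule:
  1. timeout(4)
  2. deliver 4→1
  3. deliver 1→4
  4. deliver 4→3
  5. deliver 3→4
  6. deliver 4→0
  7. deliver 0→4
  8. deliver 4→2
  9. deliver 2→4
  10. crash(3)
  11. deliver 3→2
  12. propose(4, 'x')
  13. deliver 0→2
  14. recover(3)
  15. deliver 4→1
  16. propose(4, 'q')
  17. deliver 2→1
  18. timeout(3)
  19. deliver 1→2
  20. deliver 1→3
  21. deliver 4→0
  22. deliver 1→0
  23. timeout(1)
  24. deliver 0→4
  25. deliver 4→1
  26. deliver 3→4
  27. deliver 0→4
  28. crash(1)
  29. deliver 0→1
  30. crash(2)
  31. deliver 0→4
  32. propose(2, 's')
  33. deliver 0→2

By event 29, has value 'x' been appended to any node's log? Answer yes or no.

1. timeout(4):  <4:cand t1 ->
2. deliver 4→1:  <1:foll t1 ->
3. deliver 1→4:  nop
4. deliver 4→3:  <3:foll t1 ->
5. deliver 3→4:  <4:lead t1 ->
6. deliver 4→0:  <0:foll t1 ->
7. deliver 0→4:  nop
8. deliver 4→2:  <2:foll t1 ->
9. deliver 2→4:  nop
10. crash(3):  <3:✗foll t1 ->
11. deliver 3→2:  nop
12. propose(4,'x'):  <4:lead t1 x>
13. deliver 0→2:  nop
14. recover(3):  <3:foll t1 ->
15. deliver 4→1:  <1:foll t1 x>
16. propose(4,'q'):  <4:lead t1 x,q>
17. deliver 2→1:  nop
18. timeout(3):  <3:cand t2 ->
19. deliver 1→2:  nop
20. deliver 1→3:  nop
21. deliver 4→0:  <0:foll t1 x>
22. deliver 1→0:  nop
23. timeout(1):  <1:cand t2 x>
24. deliver 0→4:  nop
25. deliver 4→1:  nop
26. deliver 3→4:  <4:foll t2 x,q>
27. deliver 0→4:  nop
28. crash(1):  <1:✗cand t2 x>
29. deliver 0→1:  nop

yes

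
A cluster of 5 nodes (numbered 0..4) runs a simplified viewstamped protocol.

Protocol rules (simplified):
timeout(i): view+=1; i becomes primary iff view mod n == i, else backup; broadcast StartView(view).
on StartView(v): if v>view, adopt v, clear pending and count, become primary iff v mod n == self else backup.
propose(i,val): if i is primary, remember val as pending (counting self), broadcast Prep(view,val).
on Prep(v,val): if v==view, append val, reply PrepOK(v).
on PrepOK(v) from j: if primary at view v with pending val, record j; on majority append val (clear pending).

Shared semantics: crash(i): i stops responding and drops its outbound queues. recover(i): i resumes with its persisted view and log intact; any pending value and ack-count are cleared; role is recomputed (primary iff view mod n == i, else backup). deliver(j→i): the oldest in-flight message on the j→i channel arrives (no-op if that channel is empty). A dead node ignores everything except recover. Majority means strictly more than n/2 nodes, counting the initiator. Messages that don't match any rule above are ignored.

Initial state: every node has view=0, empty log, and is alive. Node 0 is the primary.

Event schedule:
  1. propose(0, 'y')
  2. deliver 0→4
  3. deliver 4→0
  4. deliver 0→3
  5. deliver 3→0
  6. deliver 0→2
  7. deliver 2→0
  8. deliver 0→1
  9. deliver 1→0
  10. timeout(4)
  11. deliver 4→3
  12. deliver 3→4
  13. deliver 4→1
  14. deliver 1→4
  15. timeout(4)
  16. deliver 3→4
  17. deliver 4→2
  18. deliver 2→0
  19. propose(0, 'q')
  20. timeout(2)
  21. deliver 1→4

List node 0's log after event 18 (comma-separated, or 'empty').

e1 propose(0,'y'): ·
e2 deliver 0→4: 4[back,v=0,y]
e3 deliver 4→0: ·
e4 deliver 0→3: 3[back,v=0,y]
e5 deliver 3→0: 0[prim,v=0,y]
e6 deliver 0→2: 2[back,v=0,y]
e7 deliver 2→0: ·
e8 deliver 0→1: 1[back,v=0,y]
e9 deliver 1→0: ·
e10 timeout(4): 4[back,v=1,y]
e11 deliver 4→3: 3[back,v=1,y]
e12 deliver 3→4: ·
e13 deliver 4→1: 1[prim,v=1,y]
e14 deliver 1→4: ·
e15 timeout(4): 4[back,v=2,y]
e16 deliver 3→4: ·
e17 deliver 4→2: 2[back,v=1,y]
e18 deliver 2→0: ·

y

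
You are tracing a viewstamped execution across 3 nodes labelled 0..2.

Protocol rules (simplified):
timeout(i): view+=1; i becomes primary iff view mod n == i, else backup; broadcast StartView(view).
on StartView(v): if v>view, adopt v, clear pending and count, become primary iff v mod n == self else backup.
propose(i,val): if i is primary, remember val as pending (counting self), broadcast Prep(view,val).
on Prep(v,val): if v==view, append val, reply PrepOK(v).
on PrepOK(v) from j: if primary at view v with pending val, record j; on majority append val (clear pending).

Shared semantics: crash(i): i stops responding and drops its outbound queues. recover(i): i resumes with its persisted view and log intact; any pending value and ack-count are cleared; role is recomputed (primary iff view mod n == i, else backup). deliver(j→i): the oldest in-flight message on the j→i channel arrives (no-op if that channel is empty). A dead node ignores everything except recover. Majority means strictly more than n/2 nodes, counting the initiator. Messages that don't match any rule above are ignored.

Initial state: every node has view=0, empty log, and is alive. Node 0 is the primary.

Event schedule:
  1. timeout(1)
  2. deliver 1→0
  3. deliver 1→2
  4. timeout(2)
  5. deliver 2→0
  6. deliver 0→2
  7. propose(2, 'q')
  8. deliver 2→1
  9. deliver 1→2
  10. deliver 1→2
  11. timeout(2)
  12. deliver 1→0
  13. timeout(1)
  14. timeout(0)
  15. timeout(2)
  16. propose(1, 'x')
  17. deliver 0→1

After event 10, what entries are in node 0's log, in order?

e1 timeout(1): 1[prim,v=1,-]
e2 deliver 1→0: 0[back,v=1,-]
e3 deliver 1→2: 2[back,v=1,-]
e4 timeout(2): 2[prim,v=2,-]
e5 deliver 2→0: 0[back,v=2,-]
e6 deliver 0→2: ·
e7 propose(2,'q'): ·
e8 deliver 2→1: 1[back,v=2,-]
e9 deliver 1→2: ·
e10 deliver 1→2: ·

empty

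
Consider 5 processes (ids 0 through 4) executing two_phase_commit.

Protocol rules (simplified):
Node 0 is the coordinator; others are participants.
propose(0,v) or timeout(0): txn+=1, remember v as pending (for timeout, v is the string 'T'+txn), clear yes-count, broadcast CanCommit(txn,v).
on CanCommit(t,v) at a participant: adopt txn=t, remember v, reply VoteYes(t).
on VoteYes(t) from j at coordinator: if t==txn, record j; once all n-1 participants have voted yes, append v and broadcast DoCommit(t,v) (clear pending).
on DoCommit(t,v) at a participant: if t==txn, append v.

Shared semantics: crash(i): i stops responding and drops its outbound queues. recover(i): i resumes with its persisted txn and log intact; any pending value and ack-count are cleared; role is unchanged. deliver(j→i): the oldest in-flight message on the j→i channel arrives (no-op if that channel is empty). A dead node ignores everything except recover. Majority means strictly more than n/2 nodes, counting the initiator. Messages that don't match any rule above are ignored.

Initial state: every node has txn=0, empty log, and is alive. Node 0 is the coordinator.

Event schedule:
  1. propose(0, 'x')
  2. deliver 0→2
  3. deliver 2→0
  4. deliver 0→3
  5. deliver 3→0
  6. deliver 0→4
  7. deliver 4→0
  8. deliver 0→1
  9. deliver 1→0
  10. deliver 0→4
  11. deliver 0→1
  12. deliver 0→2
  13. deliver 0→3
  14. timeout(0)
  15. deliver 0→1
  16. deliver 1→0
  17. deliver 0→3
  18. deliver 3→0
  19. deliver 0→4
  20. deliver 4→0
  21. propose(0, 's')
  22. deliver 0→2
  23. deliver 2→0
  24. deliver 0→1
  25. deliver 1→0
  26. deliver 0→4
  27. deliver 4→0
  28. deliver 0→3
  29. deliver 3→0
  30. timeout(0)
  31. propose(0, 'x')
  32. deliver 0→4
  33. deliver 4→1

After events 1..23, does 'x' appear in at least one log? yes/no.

yes

1. propose(0,'x'):  <0:coor t1 ->
2. deliver 0→2:  <2:part t1 ->
3. deliver 2→0:  nop
4. deliver 0→3:  <3:part t1 ->
5. deliver 3→0:  nop
6. deliver 0→4:  <4:part t1 ->
7. deliver 4→0:  nop
8. deliver 0→1:  <1:part t1 ->
9. deliver 1→0:  <0:coor t1 x>
10. deliver 0→4:  <4:part t1 x>
11. deliver 0→1:  <1:part t1 x>
12. deliver 0→2:  <2:part t1 x>
13. deliver 0→3:  <3:part t1 x>
14. timeout(0):  <0:coor t2 x>
15. deliver 0→1:  <1:part t2 x>
16. deliver 1→0:  nop
17. deliver 0→3:  <3:part t2 x>
18. deliver 3→0:  nop
19. deliver 0→4:  <4:part t2 x>
20. deliver 4→0:  nop
21. propose(0,'s'):  <0:coor t3 x>
22. deliver 0→2:  <2:part t2 x>
23. deliver 2→0:  nop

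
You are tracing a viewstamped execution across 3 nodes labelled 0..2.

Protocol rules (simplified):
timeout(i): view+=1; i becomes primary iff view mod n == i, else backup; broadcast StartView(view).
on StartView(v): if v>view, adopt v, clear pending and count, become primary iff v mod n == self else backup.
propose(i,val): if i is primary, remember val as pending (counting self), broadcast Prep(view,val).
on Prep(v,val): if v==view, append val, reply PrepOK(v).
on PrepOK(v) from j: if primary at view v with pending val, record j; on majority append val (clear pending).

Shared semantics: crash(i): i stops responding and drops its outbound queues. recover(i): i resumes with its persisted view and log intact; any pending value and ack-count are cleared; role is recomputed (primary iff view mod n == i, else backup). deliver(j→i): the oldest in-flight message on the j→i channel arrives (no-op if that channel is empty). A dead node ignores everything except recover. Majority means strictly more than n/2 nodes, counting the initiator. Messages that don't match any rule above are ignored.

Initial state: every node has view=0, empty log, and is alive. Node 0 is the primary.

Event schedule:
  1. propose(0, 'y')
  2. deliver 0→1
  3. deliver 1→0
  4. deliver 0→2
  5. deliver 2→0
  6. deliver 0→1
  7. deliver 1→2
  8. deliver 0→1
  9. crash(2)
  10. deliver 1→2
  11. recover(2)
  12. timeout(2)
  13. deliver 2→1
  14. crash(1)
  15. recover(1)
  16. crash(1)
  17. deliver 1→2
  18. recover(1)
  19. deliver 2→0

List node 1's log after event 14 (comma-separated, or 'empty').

y

[1] propose(0,'y') → ∅
[2] deliver 0→1 → N1(back v0 [y])
[3] deliver 1→0 → N0(prim v0 [y])
[4] deliver 0→2 → N2(back v0 [y])
[5] deliver 2→0 → ∅
[6] deliver 0→1 → ∅
[7] deliver 1→2 → ∅
[8] deliver 0→1 → ∅
[9] crash(2) → N2(✗back v0 [y])
[10] deliver 1→2 → ∅
[11] recover(2) → N2(back v0 [y])
[12] timeout(2) → N2(back v1 [y])
[13] deliver 2→1 → N1(prim v1 [y])
[14] crash(1) → N1(✗prim v1 [y])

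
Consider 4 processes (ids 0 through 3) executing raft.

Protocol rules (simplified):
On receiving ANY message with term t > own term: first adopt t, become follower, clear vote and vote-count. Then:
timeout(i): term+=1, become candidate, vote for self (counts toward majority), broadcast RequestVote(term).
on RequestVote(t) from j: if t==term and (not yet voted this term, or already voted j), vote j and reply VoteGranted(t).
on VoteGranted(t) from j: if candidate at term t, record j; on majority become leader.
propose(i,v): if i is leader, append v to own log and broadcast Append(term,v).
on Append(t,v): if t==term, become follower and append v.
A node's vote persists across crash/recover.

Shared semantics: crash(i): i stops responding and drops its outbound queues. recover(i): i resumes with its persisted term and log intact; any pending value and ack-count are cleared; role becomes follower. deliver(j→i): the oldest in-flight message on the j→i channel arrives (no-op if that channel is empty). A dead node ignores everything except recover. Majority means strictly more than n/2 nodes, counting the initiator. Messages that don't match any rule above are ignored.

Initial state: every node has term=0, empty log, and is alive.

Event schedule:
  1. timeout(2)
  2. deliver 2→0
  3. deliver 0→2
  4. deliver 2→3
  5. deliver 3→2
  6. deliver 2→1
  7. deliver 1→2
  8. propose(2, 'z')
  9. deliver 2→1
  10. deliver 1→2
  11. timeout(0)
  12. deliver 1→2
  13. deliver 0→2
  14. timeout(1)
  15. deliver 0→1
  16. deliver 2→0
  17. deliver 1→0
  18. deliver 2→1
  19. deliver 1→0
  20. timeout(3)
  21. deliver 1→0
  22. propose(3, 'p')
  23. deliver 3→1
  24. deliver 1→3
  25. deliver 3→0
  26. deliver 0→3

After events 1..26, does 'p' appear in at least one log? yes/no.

no

[1] timeout(2) → N2(cand t1 [-])
[2] deliver 2→0 → N0(foll t1 [-])
[3] deliver 0→2 → ∅
[4] deliver 2→3 → N3(foll t1 [-])
[5] deliver 3→2 → N2(lead t1 [-])
[6] deliver 2→1 → N1(foll t1 [-])
[7] deliver 1→2 → ∅
[8] propose(2,'z') → N2(lead t1 [z])
[9] deliver 2→1 → N1(foll t1 [z])
[10] deliver 1→2 → ∅
[11] timeout(0) → N0(cand t2 [-])
[12] deliver 1→2 → ∅
[13] deliver 0→2 → N2(foll t2 [z])
[14] timeout(1) → N1(cand t2 [z])
[15] deliver 0→1 → ∅
[16] deliver 2→0 → ∅
[17] deliver 1→0 → ∅
[18] deliver 2→1 → ∅
[19] deliver 1→0 → ∅
[20] timeout(3) → N3(cand t2 [-])
[21] deliver 1→0 → ∅
[22] propose(3,'p') → ∅
[23] deliver 3→1 → ∅
[24] deliver 1→3 → ∅
[25] deliver 3→0 → ∅
[26] deliver 0→3 → ∅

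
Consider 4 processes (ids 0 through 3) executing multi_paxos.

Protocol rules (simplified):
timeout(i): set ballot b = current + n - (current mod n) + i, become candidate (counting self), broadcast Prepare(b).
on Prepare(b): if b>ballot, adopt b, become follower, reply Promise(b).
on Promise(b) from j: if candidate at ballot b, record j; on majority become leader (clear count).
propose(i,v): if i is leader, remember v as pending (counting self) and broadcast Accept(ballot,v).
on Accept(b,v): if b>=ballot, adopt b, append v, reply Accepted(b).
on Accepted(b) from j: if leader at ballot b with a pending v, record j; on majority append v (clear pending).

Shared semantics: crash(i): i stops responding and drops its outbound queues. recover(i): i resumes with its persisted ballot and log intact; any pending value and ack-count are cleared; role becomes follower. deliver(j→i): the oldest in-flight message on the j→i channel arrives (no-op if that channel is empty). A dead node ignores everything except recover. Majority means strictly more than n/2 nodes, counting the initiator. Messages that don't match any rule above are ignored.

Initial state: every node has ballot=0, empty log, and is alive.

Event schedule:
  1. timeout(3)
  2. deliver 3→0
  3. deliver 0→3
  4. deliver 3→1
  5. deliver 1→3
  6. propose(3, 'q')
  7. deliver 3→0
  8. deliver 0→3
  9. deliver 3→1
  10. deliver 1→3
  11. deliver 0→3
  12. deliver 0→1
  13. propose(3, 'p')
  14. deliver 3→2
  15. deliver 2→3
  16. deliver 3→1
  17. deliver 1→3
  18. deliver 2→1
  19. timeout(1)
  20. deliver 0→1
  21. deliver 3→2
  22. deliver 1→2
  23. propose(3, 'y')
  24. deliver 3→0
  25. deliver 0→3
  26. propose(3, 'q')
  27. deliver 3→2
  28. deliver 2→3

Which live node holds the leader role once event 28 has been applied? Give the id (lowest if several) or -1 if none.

after 1 — timeout(3): n3:cand/b7/[-]
after 2 — deliver 3→0: n0:foll/b7/[-]
after 3 — deliver 0→3: ·
after 4 — deliver 3→1: n1:foll/b7/[-]
after 5 — deliver 1→3: n3:lead/b7/[-]
after 6 — propose(3,'q'): ·
after 7 — deliver 3→0: n0:foll/b7/[q]
after 8 — deliver 0→3: ·
after 9 — deliver 3→1: n1:foll/b7/[q]
after 10 — deliver 1→3: n3:lead/b7/[q]
after 11 — deliver 0→3: ·
after 12 — deliver 0→1: ·
after 13 — propose(3,'p'): ·
after 14 — deliver 3→2: n2:foll/b7/[-]
after 15 — deliver 2→3: ·
after 16 — deliver 3→1: n1:foll/b7/[q,p]
after 17 — deliver 1→3: ·
after 18 — deliver 2→1: ·
after 19 — timeout(1): n1:cand/b9/[q,p]
after 20 — deliver 0→1: ·
after 21 — deliver 3→2: n2:foll/b7/[q]
after 22 — deliver 1→2: n2:foll/b9/[q]
after 23 — propose(3,'y'): ·
after 24 — deliver 3→0: n0:foll/b7/[q,p]
after 25 — deliver 0→3: ·
after 26 — propose(3,'q'): ·
after 27 — deliver 3→2: ·
after 28 — deliver 2→3: ·

3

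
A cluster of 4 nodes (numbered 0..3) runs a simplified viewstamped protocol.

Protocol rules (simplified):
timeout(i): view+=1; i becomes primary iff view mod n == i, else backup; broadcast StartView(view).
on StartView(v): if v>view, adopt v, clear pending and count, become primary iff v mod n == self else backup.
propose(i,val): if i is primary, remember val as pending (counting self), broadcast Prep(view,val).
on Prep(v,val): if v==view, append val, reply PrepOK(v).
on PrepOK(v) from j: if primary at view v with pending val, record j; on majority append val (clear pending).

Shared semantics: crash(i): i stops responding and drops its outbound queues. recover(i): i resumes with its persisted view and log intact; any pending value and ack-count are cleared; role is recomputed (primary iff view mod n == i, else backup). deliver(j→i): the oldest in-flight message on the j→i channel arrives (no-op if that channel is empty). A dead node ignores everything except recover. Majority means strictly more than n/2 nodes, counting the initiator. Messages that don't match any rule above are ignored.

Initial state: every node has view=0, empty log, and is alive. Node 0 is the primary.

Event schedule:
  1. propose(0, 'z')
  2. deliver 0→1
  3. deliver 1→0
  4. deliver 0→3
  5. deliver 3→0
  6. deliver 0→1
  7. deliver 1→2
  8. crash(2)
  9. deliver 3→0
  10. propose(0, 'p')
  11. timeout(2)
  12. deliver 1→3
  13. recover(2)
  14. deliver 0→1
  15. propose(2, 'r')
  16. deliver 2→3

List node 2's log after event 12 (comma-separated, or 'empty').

empty

1. propose(0,'z'):  nop
2. deliver 0→1:  <1:back v0 z>
3. deliver 1→0:  nop
4. deliver 0→3:  <3:back v0 z>
5. deliver 3→0:  <0:prim v0 z>
6. deliver 0→1:  nop
7. deliver 1→2:  nop
8. crash(2):  <2:✗back v0 ->
9. deliver 3→0:  nop
10. propose(0,'p'):  nop
11. timeout(2):  nop
12. deliver 1→3:  nop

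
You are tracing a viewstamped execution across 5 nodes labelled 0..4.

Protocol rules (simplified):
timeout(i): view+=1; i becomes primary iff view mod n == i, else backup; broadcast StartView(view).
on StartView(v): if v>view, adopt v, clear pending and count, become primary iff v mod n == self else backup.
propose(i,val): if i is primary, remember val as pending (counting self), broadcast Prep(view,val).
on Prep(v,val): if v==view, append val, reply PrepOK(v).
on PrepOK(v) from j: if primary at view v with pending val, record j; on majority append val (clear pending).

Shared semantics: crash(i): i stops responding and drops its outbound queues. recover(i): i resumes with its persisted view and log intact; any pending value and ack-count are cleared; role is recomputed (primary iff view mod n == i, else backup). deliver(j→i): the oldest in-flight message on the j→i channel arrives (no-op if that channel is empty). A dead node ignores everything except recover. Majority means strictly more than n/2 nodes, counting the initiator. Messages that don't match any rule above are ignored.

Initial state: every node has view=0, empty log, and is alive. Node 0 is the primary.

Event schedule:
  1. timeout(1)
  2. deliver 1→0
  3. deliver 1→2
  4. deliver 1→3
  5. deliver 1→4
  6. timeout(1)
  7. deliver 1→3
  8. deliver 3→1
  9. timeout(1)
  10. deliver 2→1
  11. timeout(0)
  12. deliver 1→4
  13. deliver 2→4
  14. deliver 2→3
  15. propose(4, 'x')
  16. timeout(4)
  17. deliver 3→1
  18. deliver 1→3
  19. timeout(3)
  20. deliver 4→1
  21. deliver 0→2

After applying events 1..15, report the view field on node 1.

3

e1 timeout(1): 1[prim,v=1,-]
e2 deliver 1→0: 0[back,v=1,-]
e3 deliver 1→2: 2[back,v=1,-]
e4 deliver 1→3: 3[back,v=1,-]
e5 deliver 1→4: 4[back,v=1,-]
e6 timeout(1): 1[back,v=2,-]
e7 deliver 1→3: 3[back,v=2,-]
e8 deliver 3→1: ·
e9 timeout(1): 1[back,v=3,-]
e10 deliver 2→1: ·
e11 timeout(0): 0[back,v=2,-]
e12 deliver 1→4: 4[back,v=2,-]
e13 deliver 2→4: ·
e14 deliver 2→3: ·
e15 propose(4,'x'): ·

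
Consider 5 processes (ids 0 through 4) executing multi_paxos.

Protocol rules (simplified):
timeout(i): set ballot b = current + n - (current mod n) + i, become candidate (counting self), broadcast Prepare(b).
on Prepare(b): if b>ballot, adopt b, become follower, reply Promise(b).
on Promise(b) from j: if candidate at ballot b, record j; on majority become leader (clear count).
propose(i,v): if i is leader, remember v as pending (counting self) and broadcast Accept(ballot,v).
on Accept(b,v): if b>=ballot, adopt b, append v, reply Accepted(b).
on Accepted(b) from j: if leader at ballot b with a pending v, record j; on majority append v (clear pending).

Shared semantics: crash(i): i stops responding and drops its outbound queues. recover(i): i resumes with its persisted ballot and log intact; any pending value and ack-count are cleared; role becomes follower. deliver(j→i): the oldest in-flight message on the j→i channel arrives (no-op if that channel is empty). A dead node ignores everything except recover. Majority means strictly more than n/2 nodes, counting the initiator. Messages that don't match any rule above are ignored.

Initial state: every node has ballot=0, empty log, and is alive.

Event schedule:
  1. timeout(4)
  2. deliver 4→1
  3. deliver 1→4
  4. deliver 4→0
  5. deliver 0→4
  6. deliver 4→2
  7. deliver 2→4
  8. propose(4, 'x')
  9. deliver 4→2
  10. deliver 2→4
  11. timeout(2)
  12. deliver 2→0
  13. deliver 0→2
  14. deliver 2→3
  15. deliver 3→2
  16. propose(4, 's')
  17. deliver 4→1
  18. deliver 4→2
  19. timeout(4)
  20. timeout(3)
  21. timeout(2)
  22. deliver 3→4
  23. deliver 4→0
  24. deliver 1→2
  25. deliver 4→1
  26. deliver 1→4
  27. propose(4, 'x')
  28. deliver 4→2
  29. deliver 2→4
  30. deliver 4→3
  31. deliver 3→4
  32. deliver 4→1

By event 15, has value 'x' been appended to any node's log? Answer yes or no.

yes

step 1 timeout(4): 4={cand,b=9,log=-}
step 2 deliver 4→1: 1={foll,b=9,log=-}
step 3 deliver 1→4: —
step 4 deliver 4→0: 0={foll,b=9,log=-}
step 5 deliver 0→4: 4={lead,b=9,log=-}
step 6 deliver 4→2: 2={foll,b=9,log=-}
step 7 deliver 2→4: —
step 8 propose(4,'x'): —
step 9 deliver 4→2: 2={foll,b=9,log=x}
step 10 deliver 2→4: —
step 11 timeout(2): 2={cand,b=12,log=x}
step 12 deliver 2→0: 0={foll,b=12,log=-}
step 13 deliver 0→2: —
step 14 deliver 2→3: 3={foll,b=12,log=-}
step 15 deliver 3→2: 2={lead,b=12,log=x}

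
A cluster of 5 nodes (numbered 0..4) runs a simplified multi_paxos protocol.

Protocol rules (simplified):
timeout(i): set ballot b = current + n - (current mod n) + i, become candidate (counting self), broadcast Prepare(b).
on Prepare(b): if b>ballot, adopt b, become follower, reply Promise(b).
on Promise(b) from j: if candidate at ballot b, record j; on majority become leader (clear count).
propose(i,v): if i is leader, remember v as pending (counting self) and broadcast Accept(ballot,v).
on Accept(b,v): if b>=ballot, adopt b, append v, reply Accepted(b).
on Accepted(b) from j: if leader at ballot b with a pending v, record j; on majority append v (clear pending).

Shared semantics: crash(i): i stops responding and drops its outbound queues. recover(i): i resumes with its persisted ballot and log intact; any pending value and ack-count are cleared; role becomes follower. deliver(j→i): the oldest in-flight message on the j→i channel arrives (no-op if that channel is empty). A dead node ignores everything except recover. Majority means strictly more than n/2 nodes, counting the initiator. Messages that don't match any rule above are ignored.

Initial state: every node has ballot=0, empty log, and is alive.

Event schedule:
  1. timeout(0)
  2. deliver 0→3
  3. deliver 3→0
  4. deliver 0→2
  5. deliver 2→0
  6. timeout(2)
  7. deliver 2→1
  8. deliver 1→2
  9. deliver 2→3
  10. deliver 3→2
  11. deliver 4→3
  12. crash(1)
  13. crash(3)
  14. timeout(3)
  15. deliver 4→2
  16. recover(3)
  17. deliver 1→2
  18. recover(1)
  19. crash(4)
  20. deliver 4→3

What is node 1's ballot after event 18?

12

after 1 — timeout(0): n0:cand/b5/[-]
after 2 — deliver 0→3: n3:foll/b5/[-]
after 3 — deliver 3→0: ·
after 4 — deliver 0→2: n2:foll/b5/[-]
after 5 — deliver 2→0: n0:lead/b5/[-]
after 6 — timeout(2): n2:cand/b12/[-]
after 7 — deliver 2→1: n1:foll/b12/[-]
after 8 — deliver 1→2: ·
after 9 — deliver 2→3: n3:foll/b12/[-]
after 10 — deliver 3→2: n2:lead/b12/[-]
after 11 — deliver 4→3: ·
after 12 — crash(1): n1:✗foll/b12/[-]
after 13 — crash(3): n3:✗foll/b12/[-]
after 14 — timeout(3): ·
after 15 — deliver 4→2: ·
after 16 — recover(3): n3:foll/b12/[-]
after 17 — deliver 1→2: ·
after 18 — recover(1): n1:foll/b12/[-]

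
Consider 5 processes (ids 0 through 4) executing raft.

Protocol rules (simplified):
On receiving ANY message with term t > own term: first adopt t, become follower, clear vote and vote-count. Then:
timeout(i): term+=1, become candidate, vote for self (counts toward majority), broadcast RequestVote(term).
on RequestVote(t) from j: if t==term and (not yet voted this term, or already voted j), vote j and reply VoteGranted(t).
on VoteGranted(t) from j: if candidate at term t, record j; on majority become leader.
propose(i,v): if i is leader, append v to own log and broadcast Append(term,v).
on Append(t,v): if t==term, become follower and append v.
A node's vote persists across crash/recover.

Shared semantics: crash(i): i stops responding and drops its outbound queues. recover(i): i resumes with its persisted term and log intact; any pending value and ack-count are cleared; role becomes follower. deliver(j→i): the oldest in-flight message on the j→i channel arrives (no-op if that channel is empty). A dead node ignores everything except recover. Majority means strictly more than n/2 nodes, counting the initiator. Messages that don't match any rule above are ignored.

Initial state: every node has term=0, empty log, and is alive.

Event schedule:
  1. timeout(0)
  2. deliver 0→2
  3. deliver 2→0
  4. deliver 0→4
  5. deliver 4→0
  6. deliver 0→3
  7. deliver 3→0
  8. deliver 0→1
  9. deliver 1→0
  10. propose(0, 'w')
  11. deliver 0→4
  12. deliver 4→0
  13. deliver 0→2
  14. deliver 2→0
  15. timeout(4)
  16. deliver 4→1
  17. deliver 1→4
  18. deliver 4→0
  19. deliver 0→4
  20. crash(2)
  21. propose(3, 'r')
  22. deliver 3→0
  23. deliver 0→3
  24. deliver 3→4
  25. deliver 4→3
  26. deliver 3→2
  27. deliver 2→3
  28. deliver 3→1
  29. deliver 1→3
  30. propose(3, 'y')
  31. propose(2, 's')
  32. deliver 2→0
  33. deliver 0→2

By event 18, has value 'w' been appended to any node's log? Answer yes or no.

yes

1. timeout(0):  <0:cand t1 ->
2. deliver 0→2:  <2:foll t1 ->
3. deliver 2→0:  nop
4. deliver 0→4:  <4:foll t1 ->
5. deliver 4→0:  <0:lead t1 ->
6. deliver 0→3:  <3:foll t1 ->
7. deliver 3→0:  nop
8. deliver 0→1:  <1:foll t1 ->
9. deliver 1→0:  nop
10. propose(0,'w'):  <0:lead t1 w>
11. deliver 0→4:  <4:foll t1 w>
12. deliver 4→0:  nop
13. deliver 0→2:  <2:foll t1 w>
14. deliver 2→0:  nop
15. timeout(4):  <4:cand t2 w>
16. deliver 4→1:  <1:foll t2 ->
17. deliver 1→4:  nop
18. deliver 4→0:  <0:foll t2 w>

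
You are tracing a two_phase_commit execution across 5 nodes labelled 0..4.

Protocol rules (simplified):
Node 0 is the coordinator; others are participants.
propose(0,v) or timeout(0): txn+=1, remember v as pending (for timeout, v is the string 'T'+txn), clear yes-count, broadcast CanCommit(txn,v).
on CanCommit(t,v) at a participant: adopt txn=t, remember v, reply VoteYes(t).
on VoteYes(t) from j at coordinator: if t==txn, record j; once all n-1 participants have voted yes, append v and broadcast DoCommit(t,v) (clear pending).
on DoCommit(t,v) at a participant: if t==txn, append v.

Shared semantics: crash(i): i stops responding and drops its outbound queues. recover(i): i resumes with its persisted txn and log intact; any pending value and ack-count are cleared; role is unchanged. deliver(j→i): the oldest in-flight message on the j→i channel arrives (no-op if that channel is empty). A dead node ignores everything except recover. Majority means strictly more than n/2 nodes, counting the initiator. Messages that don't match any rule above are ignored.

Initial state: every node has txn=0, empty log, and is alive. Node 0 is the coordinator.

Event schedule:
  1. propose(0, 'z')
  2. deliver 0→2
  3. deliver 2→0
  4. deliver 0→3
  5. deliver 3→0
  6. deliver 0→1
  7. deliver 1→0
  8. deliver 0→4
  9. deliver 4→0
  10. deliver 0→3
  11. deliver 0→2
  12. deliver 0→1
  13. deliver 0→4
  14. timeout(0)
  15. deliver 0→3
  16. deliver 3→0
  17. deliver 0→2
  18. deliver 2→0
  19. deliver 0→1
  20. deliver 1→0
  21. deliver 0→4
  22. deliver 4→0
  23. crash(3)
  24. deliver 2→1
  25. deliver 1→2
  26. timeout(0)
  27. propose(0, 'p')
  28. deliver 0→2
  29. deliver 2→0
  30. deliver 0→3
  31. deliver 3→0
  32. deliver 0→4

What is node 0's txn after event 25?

[1] propose(0,'z') → N0(coor t1 [-])
[2] deliver 0→2 → N2(part t1 [-])
[3] deliver 2→0 → ∅
[4] deliver 0→3 → N3(part t1 [-])
[5] deliver 3→0 → ∅
[6] deliver 0→1 → N1(part t1 [-])
[7] deliver 1→0 → ∅
[8] deliver 0→4 → N4(part t1 [-])
[9] deliver 4→0 → N0(coor t1 [z])
[10] deliver 0→3 → N3(part t1 [z])
[11] deliver 0→2 → N2(part t1 [z])
[12] deliver 0→1 → N1(part t1 [z])
[13] deliver 0→4 → N4(part t1 [z])
[14] timeout(0) → N0(coor t2 [z])
[15] deliver 0→3 → N3(part t2 [z])
[16] deliver 3→0 → ∅
[17] deliver 0→2 → N2(part t2 [z])
[18] deliver 2→0 → ∅
[19] deliver 0→1 → N1(part t2 [z])
[20] deliver 1→0 → ∅
[21] deliver 0→4 → N4(part t2 [z])
[22] deliver 4→0 → N0(coor t2 [z,T2])
[23] crash(3) → N3(✗part t2 [z])
[24] deliver 2→1 → ∅
[25] deliver 1→2 → ∅

2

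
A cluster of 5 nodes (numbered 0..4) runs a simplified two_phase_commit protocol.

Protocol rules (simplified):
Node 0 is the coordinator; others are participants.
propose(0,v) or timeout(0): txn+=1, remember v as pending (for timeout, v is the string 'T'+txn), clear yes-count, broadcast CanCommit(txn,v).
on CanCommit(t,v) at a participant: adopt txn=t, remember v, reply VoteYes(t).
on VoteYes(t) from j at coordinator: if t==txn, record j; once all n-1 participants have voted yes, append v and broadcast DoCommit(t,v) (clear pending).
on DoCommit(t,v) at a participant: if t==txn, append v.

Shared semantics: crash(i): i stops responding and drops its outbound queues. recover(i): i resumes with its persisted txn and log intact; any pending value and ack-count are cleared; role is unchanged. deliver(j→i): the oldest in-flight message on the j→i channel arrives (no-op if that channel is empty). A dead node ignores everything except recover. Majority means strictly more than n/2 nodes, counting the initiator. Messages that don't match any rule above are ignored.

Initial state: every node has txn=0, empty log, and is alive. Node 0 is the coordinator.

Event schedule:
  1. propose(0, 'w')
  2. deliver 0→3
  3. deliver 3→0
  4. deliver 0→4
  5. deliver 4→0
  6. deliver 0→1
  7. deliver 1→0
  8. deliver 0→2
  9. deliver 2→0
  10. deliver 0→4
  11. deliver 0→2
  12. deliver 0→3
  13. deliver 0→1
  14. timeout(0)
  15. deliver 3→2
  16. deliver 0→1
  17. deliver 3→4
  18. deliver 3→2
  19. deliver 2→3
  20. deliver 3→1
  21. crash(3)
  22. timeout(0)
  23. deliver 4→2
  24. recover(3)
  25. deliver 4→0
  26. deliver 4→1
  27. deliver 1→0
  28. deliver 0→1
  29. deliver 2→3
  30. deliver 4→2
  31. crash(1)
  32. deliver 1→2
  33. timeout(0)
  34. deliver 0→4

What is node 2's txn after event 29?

after 1 — propose(0,'w'): n0:coor/t1/[-]
after 2 — deliver 0→3: n3:part/t1/[-]
after 3 — deliver 3→0: ·
after 4 — deliver 0→4: n4:part/t1/[-]
after 5 — deliver 4→0: ·
after 6 — deliver 0→1: n1:part/t1/[-]
after 7 — deliver 1→0: ·
after 8 — deliver 0→2: n2:part/t1/[-]
after 9 — deliver 2→0: n0:coor/t1/[w]
after 10 — deliver 0→4: n4:part/t1/[w]
after 11 — deliver 0→2: n2:part/t1/[w]
after 12 — deliver 0→3: n3:part/t1/[w]
after 13 — deliver 0→1: n1:part/t1/[w]
after 14 — timeout(0): n0:coor/t2/[w]
after 15 — deliver 3→2: ·
after 16 — deliver 0→1: n1:part/t2/[w]
after 17 — deliver 3→4: ·
after 18 — deliver 3→2: ·
after 19 — deliver 2→3: ·
after 20 — deliver 3→1: ·
after 21 — crash(3): n3:✗part/t1/[w]
after 22 — timeout(0): n0:coor/t3/[w]
after 23 — deliver 4→2: ·
after 24 — recover(3): n3:part/t1/[w]
after 25 — deliver 4→0: ·
after 26 — deliver 4→1: ·
after 27 — deliver 1→0: ·
after 28 — deliver 0→1: n1:part/t3/[w]
after 29 — deliver 2→3: ·

1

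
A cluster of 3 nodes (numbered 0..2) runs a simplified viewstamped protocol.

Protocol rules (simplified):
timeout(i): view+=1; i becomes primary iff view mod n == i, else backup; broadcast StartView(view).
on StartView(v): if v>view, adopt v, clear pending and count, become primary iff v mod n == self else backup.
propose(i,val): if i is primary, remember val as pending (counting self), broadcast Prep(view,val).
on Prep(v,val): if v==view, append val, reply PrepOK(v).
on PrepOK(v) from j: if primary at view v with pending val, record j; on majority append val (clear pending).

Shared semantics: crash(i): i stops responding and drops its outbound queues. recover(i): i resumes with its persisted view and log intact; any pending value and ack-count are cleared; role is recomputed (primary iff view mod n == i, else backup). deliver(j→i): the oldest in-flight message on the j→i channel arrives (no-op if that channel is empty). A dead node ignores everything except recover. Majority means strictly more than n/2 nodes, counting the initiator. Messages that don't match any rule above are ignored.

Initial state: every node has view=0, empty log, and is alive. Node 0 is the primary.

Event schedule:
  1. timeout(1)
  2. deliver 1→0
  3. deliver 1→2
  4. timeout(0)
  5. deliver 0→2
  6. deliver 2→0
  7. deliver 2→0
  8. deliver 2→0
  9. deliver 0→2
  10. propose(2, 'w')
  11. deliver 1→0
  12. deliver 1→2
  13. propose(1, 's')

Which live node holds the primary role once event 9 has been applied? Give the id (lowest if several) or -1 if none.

1. timeout(1):  <1:prim v1 ->
2. deliver 1→0:  <0:back v1 ->
3. deliver 1→2:  <2:back v1 ->
4. timeout(0):  <0:back v2 ->
5. deliver 0→2:  <2:prim v2 ->
6. deliver 2→0:  nop
7. deliver 2→0:  nop
8. deliver 2→0:  nop
9. deliver 0→2:  nop

1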